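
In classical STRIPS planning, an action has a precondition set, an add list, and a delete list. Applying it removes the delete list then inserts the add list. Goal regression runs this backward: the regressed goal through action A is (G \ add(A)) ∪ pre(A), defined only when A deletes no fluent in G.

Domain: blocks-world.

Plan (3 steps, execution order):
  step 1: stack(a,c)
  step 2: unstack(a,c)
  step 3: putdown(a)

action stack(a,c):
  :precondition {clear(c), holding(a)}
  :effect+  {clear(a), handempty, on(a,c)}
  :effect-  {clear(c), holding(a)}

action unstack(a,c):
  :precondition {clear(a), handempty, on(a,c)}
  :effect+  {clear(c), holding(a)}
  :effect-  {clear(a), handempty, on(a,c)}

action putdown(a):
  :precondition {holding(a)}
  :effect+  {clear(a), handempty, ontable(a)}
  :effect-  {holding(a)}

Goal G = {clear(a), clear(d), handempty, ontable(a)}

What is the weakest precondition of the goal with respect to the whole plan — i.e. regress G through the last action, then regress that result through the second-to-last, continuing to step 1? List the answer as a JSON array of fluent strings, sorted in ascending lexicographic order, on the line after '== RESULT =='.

Regress step by step:
  through step 3 (putdown(a)): drop {clear(a), handempty, ontable(a)}, keep {clear(d)}, require {holding(a)}
    → {clear(d), holding(a)}
  through step 2 (unstack(a,c)): drop {holding(a)}, keep {clear(d)}, require {clear(a), handempty, on(a,c)}
    → {clear(a), clear(d), handempty, on(a,c)}
  through step 1 (stack(a,c)): drop {clear(a), handempty, on(a,c)}, keep {clear(d)}, require {clear(c), holding(a)}
    → {clear(c), clear(d), holding(a)}

== RESULT ==
["clear(c)", "clear(d)", "holding(a)"]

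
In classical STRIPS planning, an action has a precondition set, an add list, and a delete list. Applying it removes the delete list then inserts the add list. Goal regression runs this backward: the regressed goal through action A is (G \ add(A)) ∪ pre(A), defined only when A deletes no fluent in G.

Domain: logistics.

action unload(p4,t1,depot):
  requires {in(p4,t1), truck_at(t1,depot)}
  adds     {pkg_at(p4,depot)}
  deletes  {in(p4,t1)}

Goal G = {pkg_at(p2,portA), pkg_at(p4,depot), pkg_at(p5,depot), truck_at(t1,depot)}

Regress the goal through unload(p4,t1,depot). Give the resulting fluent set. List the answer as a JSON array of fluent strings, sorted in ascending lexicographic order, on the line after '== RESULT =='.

Compute (G \ add) ∪ pre:
  G ∩ del = {}  (empty — regression defined)
  G \ add = {pkg_at(p2,portA), pkg_at(p4,depot), pkg_at(p5,depot), truck_at(t1,depot)} \ {pkg_at(p4,depot)} = {pkg_at(p2,portA), pkg_at(p5,depot), truck_at(t1,depot)}
  ∪ pre   = {pkg_at(p2,portA), pkg_at(p5,depot), truck_at(t1,depot)} ∪ {in(p4,t1), truck_at(t1,depot)}
          = {in(p4,t1), pkg_at(p2,portA), pkg_at(p5,depot), truck_at(t1,depot)}

== RESULT ==
["in(p4,t1)", "pkg_at(p2,portA)", "pkg_at(p5,depot)", "truck_at(t1,depot)"]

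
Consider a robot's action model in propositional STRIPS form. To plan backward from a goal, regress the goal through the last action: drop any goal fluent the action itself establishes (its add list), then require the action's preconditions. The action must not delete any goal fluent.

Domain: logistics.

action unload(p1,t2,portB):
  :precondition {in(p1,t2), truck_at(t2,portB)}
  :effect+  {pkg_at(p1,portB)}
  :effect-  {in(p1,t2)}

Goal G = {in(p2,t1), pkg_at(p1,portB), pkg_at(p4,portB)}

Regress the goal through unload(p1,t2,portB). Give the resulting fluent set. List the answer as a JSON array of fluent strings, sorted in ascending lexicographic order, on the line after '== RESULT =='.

Compute (G \ add) ∪ pre:
  G ∩ del = {}  (empty — regression defined)
  G \ add = {in(p2,t1), pkg_at(p1,portB), pkg_at(p4,portB)} \ {pkg_at(p1,portB)} = {in(p2,t1), pkg_at(p4,portB)}
  ∪ pre   = {in(p2,t1), pkg_at(p4,portB)} ∪ {in(p1,t2), truck_at(t2,portB)}
          = {in(p1,t2), in(p2,t1), pkg_at(p4,portB), truck_at(t2,portB)}

== RESULT ==
["in(p1,t2)", "in(p2,t1)", "pkg_at(p4,portB)", "truck_at(t2,portB)"]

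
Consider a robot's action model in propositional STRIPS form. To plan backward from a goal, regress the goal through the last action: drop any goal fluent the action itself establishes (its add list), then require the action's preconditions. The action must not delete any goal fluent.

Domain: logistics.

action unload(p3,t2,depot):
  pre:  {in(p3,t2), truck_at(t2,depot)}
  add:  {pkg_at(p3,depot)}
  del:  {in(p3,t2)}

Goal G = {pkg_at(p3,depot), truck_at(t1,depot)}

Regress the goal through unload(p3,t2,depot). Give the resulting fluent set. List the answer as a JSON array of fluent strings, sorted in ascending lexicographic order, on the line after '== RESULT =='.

Compute (G \ add) ∪ pre:
  G ∩ del = {}  (empty — regression defined)
  G \ add = {pkg_at(p3,depot), truck_at(t1,depot)} \ {pkg_at(p3,depot)} = {truck_at(t1,depot)}
  ∪ pre   = {truck_at(t1,depot)} ∪ {in(p3,t2), truck_at(t2,depot)}
          = {in(p3,t2), truck_at(t1,depot), truck_at(t2,depot)}

== RESULT ==
["in(p3,t2)", "truck_at(t1,depot)", "truck_at(t2,depot)"]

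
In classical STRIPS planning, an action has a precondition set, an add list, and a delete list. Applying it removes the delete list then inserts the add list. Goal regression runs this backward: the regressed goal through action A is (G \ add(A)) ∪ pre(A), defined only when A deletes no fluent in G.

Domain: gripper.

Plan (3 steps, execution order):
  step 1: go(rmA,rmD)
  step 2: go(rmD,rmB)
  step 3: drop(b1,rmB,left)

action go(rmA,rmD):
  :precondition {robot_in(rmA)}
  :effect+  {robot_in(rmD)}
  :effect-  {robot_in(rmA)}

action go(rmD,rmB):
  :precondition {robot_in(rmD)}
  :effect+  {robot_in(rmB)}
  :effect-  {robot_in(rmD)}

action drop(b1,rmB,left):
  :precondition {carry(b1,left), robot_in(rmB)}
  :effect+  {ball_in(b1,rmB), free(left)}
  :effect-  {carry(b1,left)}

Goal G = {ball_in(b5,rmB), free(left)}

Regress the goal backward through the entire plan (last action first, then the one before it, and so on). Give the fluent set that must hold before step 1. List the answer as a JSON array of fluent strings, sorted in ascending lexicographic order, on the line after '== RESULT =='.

Work backward from the goal:
  through step 3 (drop(b1,rmB,left)): drop {free(left)}, keep {ball_in(b5,rmB)}, require {carry(b1,left), robot_in(rmB)}
    → {ball_in(b5,rmB), carry(b1,left), robot_in(rmB)}
  through step 2 (go(rmD,rmB)): drop {robot_in(rmB)}, keep {ball_in(b5,rmB), carry(b1,left)}, require {robot_in(rmD)}
    → {ball_in(b5,rmB), carry(b1,left), robot_in(rmD)}
  through step 1 (go(rmA,rmD)): drop {robot_in(rmD)}, keep {ball_in(b5,rmB), carry(b1,left)}, require {robot_in(rmA)}
    → {ball_in(b5,rmB), carry(b1,left), robot_in(rmA)}

== RESULT ==
["ball_in(b5,rmB)", "carry(b1,left)", "robot_in(rmA)"]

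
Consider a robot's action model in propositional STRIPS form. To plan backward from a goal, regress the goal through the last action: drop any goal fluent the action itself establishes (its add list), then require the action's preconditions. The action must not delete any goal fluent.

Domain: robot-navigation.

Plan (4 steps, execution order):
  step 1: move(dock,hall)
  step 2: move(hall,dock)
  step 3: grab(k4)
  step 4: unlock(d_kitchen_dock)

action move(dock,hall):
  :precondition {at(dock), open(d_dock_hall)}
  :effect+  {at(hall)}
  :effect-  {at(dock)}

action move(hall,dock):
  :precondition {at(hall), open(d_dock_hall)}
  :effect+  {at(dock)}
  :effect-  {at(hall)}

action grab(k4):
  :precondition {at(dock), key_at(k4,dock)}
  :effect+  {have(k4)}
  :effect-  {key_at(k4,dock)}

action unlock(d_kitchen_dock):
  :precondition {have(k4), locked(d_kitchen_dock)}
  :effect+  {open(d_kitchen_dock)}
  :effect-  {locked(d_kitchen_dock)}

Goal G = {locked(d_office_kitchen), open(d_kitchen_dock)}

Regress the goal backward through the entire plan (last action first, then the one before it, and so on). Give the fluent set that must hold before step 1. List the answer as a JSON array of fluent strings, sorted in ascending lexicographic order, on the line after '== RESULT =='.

Work backward from the goal:
  through step 4 (unlock(d_kitchen_dock)): drop {open(d_kitchen_dock)}, keep {locked(d_office_kitchen)}, require {have(k4), locked(d_kitchen_dock)}
    → {have(k4), locked(d_kitchen_dock), locked(d_office_kitchen)}
  through step 3 (grab(k4)): drop {have(k4)}, keep {locked(d_kitchen_dock), locked(d_office_kitchen)}, require {at(dock), key_at(k4,dock)}
    → {at(dock), key_at(k4,dock), locked(d_kitchen_dock), locked(d_office_kitchen)}
  through step 2 (move(hall,dock)): drop {at(dock)}, keep {key_at(k4,dock), locked(d_kitchen_dock), locked(d_office_kitchen)}, require {at(hall), open(d_dock_hall)}
    → {at(hall), key_at(k4,dock), locked(d_kitchen_dock), locked(d_office_kitchen), open(d_dock_hall)}
  through step 1 (move(dock,hall)): drop {at(hall)}, keep {key_at(k4,dock), locked(d_kitchen_dock), locked(d_office_kitchen), open(d_dock_hall)}, require {at(dock), open(d_dock_hall)}
    → {at(dock), key_at(k4,dock), locked(d_kitchen_dock), locked(d_office_kitchen), open(d_dock_hall)}

== RESULT ==
["at(dock)", "key_at(k4,dock)", "locked(d_kitchen_dock)", "locked(d_office_kitchen)", "open(d_dock_hall)"]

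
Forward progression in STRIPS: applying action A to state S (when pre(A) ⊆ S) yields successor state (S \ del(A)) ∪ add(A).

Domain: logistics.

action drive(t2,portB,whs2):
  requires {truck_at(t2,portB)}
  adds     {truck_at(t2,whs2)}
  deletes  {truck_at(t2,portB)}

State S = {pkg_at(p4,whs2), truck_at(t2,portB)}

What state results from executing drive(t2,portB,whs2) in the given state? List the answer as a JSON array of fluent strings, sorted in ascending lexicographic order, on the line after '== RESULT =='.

Progress:
  pre ⊆ S: {truck_at(t2,portB)} ⊆ S  — applicable
  S \ del = {pkg_at(p4,whs2)}
  ∪ add   = {pkg_at(p4,whs2), truck_at(t2,whs2)}

== RESULT ==
["pkg_at(p4,whs2)", "truck_at(t2,whs2)"]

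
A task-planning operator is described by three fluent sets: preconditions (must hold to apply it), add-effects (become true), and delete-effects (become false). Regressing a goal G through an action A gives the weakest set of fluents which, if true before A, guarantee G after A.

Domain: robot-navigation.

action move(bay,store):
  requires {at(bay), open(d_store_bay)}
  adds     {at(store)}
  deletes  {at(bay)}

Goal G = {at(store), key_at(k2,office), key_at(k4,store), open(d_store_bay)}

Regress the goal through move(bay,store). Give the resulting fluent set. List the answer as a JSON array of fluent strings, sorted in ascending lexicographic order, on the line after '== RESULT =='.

Compute (G \ add) ∪ pre:
  G ∩ del = {}  (empty — regression defined)
  G \ add = {at(store), key_at(k2,office), key_at(k4,store), open(d_store_bay)} \ {at(store)} = {key_at(k2,office), key_at(k4,store), open(d_store_bay)}
  ∪ pre   = {key_at(k2,office), key_at(k4,store), open(d_store_bay)} ∪ {at(bay), open(d_store_bay)}
          = {at(bay), key_at(k2,office), key_at(k4,store), open(d_store_bay)}

== RESULT ==
["at(bay)", "key_at(k2,office)", "key_at(k4,store)", "open(d_store_bay)"]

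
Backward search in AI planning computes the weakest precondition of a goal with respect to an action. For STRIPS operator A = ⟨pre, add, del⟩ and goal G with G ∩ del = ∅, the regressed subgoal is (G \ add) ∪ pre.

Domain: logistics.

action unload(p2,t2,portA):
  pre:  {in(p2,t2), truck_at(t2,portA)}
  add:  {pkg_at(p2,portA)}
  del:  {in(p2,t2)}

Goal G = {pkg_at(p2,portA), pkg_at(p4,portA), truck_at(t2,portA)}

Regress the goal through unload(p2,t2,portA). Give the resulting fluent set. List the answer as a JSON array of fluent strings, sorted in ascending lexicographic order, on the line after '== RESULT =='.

Compute (G \ add) ∪ pre:
  G ∩ del = {}  (empty — regression defined)
  G \ add = {pkg_at(p2,portA), pkg_at(p4,portA), truck_at(t2,portA)} \ {pkg_at(p2,portA)} = {pkg_at(p4,portA), truck_at(t2,portA)}
  ∪ pre   = {pkg_at(p4,portA), truck_at(t2,portA)} ∪ {in(p2,t2), truck_at(t2,portA)}
          = {in(p2,t2), pkg_at(p4,portA), truck_at(t2,portA)}

== RESULT ==
["in(p2,t2)", "pkg_at(p4,portA)", "truck_at(t2,portA)"]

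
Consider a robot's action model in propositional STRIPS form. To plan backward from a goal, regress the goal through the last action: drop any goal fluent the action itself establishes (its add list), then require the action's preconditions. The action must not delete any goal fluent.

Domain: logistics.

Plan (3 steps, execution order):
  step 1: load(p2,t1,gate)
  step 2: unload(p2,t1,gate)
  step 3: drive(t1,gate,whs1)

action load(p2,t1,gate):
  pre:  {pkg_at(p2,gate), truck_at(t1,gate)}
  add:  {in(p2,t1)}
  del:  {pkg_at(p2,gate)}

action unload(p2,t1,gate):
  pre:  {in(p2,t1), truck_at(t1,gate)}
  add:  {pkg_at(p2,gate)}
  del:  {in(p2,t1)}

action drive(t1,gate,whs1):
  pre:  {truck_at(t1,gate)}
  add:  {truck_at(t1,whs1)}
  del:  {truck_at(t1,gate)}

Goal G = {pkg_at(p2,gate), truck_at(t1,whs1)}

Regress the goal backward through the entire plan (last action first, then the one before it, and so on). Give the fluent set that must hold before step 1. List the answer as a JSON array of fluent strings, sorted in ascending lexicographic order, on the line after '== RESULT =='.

Regress step by step:
  through step 3 (drive(t1,gate,whs1)): drop {truck_at(t1,whs1)}, keep {pkg_at(p2,gate)}, require {truck_at(t1,gate)}
    → {pkg_at(p2,gate), truck_at(t1,gate)}
  through step 2 (unload(p2,t1,gate)): drop {pkg_at(p2,gate)}, keep {truck_at(t1,gate)}, require {in(p2,t1), truck_at(t1,gate)}
    → {in(p2,t1), truck_at(t1,gate)}
  through step 1 (load(p2,t1,gate)): drop {in(p2,t1)}, keep {truck_at(t1,gate)}, require {pkg_at(p2,gate), truck_at(t1,gate)}
    → {pkg_at(p2,gate), truck_at(t1,gate)}

== RESULT ==
["pkg_at(p2,gate)", "truck_at(t1,gate)"]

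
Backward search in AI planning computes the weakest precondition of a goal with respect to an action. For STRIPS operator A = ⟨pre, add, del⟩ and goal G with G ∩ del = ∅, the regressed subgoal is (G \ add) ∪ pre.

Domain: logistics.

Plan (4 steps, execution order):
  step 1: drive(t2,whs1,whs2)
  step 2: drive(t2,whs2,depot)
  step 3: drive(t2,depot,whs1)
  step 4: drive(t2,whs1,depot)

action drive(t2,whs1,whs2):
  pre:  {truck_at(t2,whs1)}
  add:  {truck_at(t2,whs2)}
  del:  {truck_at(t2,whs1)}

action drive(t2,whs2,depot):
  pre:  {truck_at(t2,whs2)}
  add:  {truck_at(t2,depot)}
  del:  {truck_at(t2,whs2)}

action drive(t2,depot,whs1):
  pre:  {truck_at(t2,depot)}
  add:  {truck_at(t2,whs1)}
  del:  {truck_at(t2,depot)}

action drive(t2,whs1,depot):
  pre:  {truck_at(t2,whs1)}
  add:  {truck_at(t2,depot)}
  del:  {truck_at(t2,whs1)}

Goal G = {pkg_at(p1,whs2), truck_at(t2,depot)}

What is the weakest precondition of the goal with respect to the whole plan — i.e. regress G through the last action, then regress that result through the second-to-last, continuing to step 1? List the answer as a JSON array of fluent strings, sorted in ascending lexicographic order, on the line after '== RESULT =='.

Work backward from the goal:
  through step 4 (drive(t2,whs1,depot)): drop {truck_at(t2,depot)}, keep {pkg_at(p1,whs2)}, require {truck_at(t2,whs1)}
    → {pkg_at(p1,whs2), truck_at(t2,whs1)}
  through step 3 (drive(t2,depot,whs1)): drop {truck_at(t2,whs1)}, keep {pkg_at(p1,whs2)}, require {truck_at(t2,depot)}
    → {pkg_at(p1,whs2), truck_at(t2,depot)}
  through step 2 (drive(t2,whs2,depot)): drop {truck_at(t2,depot)}, keep {pkg_at(p1,whs2)}, require {truck_at(t2,whs2)}
    → {pkg_at(p1,whs2), truck_at(t2,whs2)}
  through step 1 (drive(t2,whs1,whs2)): drop {truck_at(t2,whs2)}, keep {pkg_at(p1,whs2)}, require {truck_at(t2,whs1)}
    → {pkg_at(p1,whs2), truck_at(t2,whs1)}

== RESULT ==
["pkg_at(p1,whs2)", "truck_at(t2,whs1)"]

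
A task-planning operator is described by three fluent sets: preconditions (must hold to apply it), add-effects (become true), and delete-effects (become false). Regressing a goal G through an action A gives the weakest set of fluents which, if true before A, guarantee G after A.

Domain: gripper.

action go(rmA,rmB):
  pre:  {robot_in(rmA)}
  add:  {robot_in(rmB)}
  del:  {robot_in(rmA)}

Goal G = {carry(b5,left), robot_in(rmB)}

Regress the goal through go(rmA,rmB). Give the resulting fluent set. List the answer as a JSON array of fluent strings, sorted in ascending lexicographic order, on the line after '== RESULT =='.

Regress:
  G ∩ del = {}  (empty — regression defined)
  G \ add = {carry(b5,left), robot_in(rmB)} \ {robot_in(rmB)} = {carry(b5,left)}
  ∪ pre   = {carry(b5,left)} ∪ {robot_in(rmA)}
          = {carry(b5,left), robot_in(rmA)}

== RESULT ==
["carry(b5,left)", "robot_in(rmA)"]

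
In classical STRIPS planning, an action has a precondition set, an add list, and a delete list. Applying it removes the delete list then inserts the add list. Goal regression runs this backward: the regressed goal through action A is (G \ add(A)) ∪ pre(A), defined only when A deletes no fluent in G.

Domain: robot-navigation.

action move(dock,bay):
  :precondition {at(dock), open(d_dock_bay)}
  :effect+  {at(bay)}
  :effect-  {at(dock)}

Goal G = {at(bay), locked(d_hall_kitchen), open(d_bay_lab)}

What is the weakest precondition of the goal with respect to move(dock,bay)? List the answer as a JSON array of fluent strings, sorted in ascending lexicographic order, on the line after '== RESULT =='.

Regress:
  G ∩ del = {}  (empty — regression defined)
  G \ add = {at(bay), locked(d_hall_kitchen), open(d_bay_lab)} \ {at(bay)} = {locked(d_hall_kitchen), open(d_bay_lab)}
  ∪ pre   = {locked(d_hall_kitchen), open(d_bay_lab)} ∪ {at(dock), open(d_dock_bay)}
          = {at(dock), locked(d_hall_kitchen), open(d_bay_lab), open(d_dock_bay)}

== RESULT ==
["at(dock)", "locked(d_hall_kitchen)", "open(d_bay_lab)", "open(d_dock_bay)"]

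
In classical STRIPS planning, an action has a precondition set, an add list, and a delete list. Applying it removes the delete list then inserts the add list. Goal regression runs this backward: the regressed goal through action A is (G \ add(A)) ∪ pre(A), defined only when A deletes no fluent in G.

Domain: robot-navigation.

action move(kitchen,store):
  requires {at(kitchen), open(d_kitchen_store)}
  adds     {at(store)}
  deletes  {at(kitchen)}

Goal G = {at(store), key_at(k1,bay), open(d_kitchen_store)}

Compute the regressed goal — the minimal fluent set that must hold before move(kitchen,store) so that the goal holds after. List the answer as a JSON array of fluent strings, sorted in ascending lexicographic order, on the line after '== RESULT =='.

Compute (G \ add) ∪ pre:
  G ∩ del = {}  (empty — regression defined)
  G \ add = {at(store), key_at(k1,bay), open(d_kitchen_store)} \ {at(store)} = {key_at(k1,bay), open(d_kitchen_store)}
  ∪ pre   = {key_at(k1,bay), open(d_kitchen_store)} ∪ {at(kitchen), open(d_kitchen_store)}
          = {at(kitchen), key_at(k1,bay), open(d_kitchen_store)}

== RESULT ==
["at(kitchen)", "key_at(k1,bay)", "open(d_kitchen_store)"]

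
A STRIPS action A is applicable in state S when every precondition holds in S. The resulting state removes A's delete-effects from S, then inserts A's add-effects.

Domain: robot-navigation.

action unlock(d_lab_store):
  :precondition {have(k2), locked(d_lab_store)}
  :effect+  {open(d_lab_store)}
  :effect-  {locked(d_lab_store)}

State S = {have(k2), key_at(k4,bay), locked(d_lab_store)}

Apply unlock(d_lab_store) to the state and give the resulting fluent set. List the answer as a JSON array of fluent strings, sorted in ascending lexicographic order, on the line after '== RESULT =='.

Compute (S \ del) ∪ add:
  pre ⊆ S: {have(k2), locked(d_lab_store)} ⊆ S  — applicable
  S \ del = {have(k2), key_at(k4,bay)}
  ∪ add   = {have(k2), key_at(k4,bay), open(d_lab_store)}

== RESULT ==
["have(k2)", "key_at(k4,bay)", "open(d_lab_store)"]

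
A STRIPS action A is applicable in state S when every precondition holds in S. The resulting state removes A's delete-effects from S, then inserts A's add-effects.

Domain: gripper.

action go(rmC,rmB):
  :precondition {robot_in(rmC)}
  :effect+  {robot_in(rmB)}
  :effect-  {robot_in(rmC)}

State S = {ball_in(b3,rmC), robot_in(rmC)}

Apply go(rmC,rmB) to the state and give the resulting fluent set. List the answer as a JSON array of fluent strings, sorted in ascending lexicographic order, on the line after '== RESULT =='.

Progress:
  pre ⊆ S: {robot_in(rmC)} ⊆ S  — applicable
  S \ del = {ball_in(b3,rmC)}
  ∪ add   = {ball_in(b3,rmC), robot_in(rmB)}

== RESULT ==
["ball_in(b3,rmC)", "robot_in(rmB)"]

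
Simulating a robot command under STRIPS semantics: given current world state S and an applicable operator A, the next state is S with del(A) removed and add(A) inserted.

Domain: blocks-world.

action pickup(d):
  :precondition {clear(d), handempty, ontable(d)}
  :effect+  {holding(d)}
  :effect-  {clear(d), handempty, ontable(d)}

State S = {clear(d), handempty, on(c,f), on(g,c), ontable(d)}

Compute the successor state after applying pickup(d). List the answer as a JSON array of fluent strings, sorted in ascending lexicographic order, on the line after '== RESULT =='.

Progress:
  pre ⊆ S: {clear(d), handempty, ontable(d)} ⊆ S  — applicable
  S \ del = {on(c,f), on(g,c)}
  ∪ add   = {holding(d), on(c,f), on(g,c)}

== RESULT ==
["holding(d)", "on(c,f)", "on(g,c)"]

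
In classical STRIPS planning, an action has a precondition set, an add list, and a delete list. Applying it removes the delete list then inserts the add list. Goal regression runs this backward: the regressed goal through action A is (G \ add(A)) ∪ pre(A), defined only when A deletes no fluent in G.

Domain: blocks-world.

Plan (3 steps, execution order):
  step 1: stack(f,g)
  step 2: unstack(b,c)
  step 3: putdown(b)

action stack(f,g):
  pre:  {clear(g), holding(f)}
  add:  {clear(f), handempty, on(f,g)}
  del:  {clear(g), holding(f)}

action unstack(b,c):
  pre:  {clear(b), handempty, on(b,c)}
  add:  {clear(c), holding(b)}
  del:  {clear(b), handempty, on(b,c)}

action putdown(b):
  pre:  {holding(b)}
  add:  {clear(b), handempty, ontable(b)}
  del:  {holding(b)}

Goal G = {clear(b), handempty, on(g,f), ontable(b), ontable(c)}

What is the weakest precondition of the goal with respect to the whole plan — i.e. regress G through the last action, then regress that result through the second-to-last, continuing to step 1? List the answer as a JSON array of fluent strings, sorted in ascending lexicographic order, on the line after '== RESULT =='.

Work backward from the goal:
  through step 3 (putdown(b)): drop {clear(b), handempty, ontable(b)}, keep {on(g,f), ontable(c)}, require {holding(b)}
    → {holding(b), on(g,f), ontable(c)}
  through step 2 (unstack(b,c)): drop {holding(b)}, keep {on(g,f), ontable(c)}, require {clear(b), handempty, on(b,c)}
    → {clear(b), handempty, on(b,c), on(g,f), ontable(c)}
  through step 1 (stack(f,g)): drop {handempty}, keep {clear(b), on(b,c), on(g,f), ontable(c)}, require {clear(g), holding(f)}
    → {clear(b), clear(g), holding(f), on(b,c), on(g,f), ontable(c)}

== RESULT ==
["clear(b)", "clear(g)", "holding(f)", "on(b,c)", "on(g,f)", "ontable(c)"]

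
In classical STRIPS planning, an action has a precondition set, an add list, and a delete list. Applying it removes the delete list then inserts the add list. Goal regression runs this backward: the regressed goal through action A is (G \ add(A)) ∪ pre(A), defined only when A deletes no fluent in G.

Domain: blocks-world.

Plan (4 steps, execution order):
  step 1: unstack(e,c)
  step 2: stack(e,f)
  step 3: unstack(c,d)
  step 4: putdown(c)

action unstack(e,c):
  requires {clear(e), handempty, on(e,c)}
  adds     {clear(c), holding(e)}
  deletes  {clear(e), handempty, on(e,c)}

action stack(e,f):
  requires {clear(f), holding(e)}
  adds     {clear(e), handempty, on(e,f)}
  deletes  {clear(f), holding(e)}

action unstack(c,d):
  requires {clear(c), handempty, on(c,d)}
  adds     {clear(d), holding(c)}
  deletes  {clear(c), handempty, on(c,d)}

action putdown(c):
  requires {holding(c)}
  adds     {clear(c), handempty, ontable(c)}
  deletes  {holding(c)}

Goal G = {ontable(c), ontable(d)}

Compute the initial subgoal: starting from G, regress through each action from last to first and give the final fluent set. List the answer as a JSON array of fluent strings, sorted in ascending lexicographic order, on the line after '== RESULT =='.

Work backward from the goal:
  through step 4 (putdown(c)): drop {ontable(c)}, keep {ontable(d)}, require {holding(c)}
    → {holding(c), ontable(d)}
  through step 3 (unstack(c,d)): drop {holding(c)}, keep {ontable(d)}, require {clear(c), handempty, on(c,d)}
    → {clear(c), handempty, on(c,d), ontable(d)}
  through step 2 (stack(e,f)): drop {handempty}, keep {clear(c), on(c,d), ontable(d)}, require {clear(f), holding(e)}
    → {clear(c), clear(f), holding(e), on(c,d), ontable(d)}
  through step 1 (unstack(e,c)): drop {clear(c), holding(e)}, keep {clear(f), on(c,d), ontable(d)}, require {clear(e), handempty, on(e,c)}
    → {clear(e), clear(f), handempty, on(c,d), on(e,c), ontable(d)}

== RESULT ==
["clear(e)", "clear(f)", "handempty", "on(c,d)", "on(e,c)", "ontable(d)"]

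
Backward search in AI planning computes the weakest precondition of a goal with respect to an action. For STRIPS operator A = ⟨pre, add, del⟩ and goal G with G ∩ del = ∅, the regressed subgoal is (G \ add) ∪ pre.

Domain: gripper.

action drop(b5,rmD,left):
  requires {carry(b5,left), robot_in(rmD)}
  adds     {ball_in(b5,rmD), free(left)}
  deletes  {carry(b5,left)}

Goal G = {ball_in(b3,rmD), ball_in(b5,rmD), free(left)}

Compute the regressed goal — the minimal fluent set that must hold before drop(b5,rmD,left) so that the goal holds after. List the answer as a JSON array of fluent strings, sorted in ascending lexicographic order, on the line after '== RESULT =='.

Compute (G \ add) ∪ pre:
  G ∩ del = {}  (empty — regression defined)
  G \ add = {ball_in(b3,rmD), ball_in(b5,rmD), free(left)} \ {ball_in(b5,rmD), free(left)} = {ball_in(b3,rmD)}
  ∪ pre   = {ball_in(b3,rmD)} ∪ {carry(b5,left), robot_in(rmD)}
          = {ball_in(b3,rmD), carry(b5,left), robot_in(rmD)}

== RESULT ==
["ball_in(b3,rmD)", "carry(b5,left)", "robot_in(rmD)"]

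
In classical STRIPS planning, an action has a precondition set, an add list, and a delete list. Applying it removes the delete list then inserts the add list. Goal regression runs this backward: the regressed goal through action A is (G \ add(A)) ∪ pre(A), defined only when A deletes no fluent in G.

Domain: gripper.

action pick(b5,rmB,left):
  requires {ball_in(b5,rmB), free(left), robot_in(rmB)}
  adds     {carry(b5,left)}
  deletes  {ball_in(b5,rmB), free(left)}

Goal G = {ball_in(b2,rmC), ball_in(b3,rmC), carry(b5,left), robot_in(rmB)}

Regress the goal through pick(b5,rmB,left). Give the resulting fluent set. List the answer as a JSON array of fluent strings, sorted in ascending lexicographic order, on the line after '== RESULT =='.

Regress:
  G ∩ del = {}  (empty — regression defined)
  G \ add = {ball_in(b2,rmC), ball_in(b3,rmC), carry(b5,left), robot_in(rmB)} \ {carry(b5,left)} = {ball_in(b2,rmC), ball_in(b3,rmC), robot_in(rmB)}
  ∪ pre   = {ball_in(b2,rmC), ball_in(b3,rmC), robot_in(rmB)} ∪ {ball_in(b5,rmB), free(left), robot_in(rmB)}
          = {ball_in(b2,rmC), ball_in(b3,rmC), ball_in(b5,rmB), free(left), robot_in(rmB)}

== RESULT ==
["ball_in(b2,rmC)", "ball_in(b3,rmC)", "ball_in(b5,rmB)", "free(left)", "robot_in(rmB)"]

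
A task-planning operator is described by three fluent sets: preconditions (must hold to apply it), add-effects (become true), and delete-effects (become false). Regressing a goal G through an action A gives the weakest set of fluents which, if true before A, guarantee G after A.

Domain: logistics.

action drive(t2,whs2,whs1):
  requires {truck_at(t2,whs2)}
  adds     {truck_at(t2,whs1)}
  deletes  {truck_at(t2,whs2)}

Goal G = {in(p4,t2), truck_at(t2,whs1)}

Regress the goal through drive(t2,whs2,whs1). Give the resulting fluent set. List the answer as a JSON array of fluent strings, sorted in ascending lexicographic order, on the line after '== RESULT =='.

Regress:
  G ∩ del = {}  (empty — regression defined)
  G \ add = {in(p4,t2), truck_at(t2,whs1)} \ {truck_at(t2,whs1)} = {in(p4,t2)}
  ∪ pre   = {in(p4,t2)} ∪ {truck_at(t2,whs2)}
          = {in(p4,t2), truck_at(t2,whs2)}

== RESULT ==
["in(p4,t2)", "truck_at(t2,whs2)"]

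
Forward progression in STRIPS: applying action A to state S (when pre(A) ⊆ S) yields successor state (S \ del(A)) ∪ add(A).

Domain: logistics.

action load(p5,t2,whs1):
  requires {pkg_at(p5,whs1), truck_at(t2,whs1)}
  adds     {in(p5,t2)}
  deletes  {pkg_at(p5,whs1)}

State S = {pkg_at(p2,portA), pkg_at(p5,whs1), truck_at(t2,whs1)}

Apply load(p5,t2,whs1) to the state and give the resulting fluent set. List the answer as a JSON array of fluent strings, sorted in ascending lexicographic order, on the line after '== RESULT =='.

Progress:
  pre ⊆ S: {pkg_at(p5,whs1), truck_at(t2,whs1)} ⊆ S  — applicable
  S \ del = {pkg_at(p2,portA), truck_at(t2,whs1)}
  ∪ add   = {in(p5,t2), pkg_at(p2,portA), truck_at(t2,whs1)}

== RESULT ==
["in(p5,t2)", "pkg_at(p2,portA)", "truck_at(t2,whs1)"]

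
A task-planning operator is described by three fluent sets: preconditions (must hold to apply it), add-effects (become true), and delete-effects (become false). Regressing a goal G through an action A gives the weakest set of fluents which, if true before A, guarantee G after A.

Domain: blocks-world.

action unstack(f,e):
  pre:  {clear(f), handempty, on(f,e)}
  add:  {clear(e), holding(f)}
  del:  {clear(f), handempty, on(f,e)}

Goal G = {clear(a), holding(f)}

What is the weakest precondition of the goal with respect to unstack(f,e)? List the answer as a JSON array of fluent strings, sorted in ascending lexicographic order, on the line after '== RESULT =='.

Compute (G \ add) ∪ pre:
  G ∩ del = {}  (empty — regression defined)
  G \ add = {clear(a), holding(f)} \ {clear(e), holding(f)} = {clear(a)}
  ∪ pre   = {clear(a)} ∪ {clear(f), handempty, on(f,e)}
          = {clear(a), clear(f), handempty, on(f,e)}

== RESULT ==
["clear(a)", "clear(f)", "handempty", "on(f,e)"]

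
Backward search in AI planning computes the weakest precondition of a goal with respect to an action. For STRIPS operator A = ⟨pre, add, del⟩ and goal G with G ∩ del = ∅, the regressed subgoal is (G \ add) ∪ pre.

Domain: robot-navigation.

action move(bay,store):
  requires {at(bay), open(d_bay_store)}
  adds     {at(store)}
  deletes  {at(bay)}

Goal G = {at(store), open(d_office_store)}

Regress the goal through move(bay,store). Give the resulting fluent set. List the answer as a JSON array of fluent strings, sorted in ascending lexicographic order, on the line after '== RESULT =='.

Regress:
  G ∩ del = {}  (empty — regression defined)
  G \ add = {at(store), open(d_office_store)} \ {at(store)} = {open(d_office_store)}
  ∪ pre   = {open(d_office_store)} ∪ {at(bay), open(d_bay_store)}
          = {at(bay), open(d_bay_store), open(d_office_store)}

== RESULT ==
["at(bay)", "open(d_bay_store)", "open(d_office_store)"]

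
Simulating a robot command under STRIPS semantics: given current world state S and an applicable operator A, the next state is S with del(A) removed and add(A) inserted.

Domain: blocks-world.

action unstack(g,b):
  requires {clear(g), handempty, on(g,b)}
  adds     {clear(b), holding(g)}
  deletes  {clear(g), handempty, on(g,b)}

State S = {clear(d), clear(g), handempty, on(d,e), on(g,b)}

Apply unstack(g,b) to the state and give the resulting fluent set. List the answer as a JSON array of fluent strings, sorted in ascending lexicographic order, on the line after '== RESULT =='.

Progress:
  pre ⊆ S: {clear(g), handempty, on(g,b)} ⊆ S  — applicable
  S \ del = {clear(d), on(d,e)}
  ∪ add   = {clear(b), clear(d), holding(g), on(d,e)}

== RESULT ==
["clear(b)", "clear(d)", "holding(g)", "on(d,e)"]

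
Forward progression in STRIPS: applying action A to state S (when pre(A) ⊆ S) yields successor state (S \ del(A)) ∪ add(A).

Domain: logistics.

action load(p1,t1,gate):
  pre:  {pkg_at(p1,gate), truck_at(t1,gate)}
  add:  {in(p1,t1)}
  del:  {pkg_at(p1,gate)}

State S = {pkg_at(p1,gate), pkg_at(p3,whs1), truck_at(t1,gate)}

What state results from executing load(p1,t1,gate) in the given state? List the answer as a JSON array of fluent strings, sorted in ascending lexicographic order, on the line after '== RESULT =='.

Progress:
  pre ⊆ S: {pkg_at(p1,gate), truck_at(t1,gate)} ⊆ S  — applicable
  S \ del = {pkg_at(p3,whs1), truck_at(t1,gate)}
  ∪ add   = {in(p1,t1), pkg_at(p3,whs1), truck_at(t1,gate)}

== RESULT ==
["in(p1,t1)", "pkg_at(p3,whs1)", "truck_at(t1,gate)"]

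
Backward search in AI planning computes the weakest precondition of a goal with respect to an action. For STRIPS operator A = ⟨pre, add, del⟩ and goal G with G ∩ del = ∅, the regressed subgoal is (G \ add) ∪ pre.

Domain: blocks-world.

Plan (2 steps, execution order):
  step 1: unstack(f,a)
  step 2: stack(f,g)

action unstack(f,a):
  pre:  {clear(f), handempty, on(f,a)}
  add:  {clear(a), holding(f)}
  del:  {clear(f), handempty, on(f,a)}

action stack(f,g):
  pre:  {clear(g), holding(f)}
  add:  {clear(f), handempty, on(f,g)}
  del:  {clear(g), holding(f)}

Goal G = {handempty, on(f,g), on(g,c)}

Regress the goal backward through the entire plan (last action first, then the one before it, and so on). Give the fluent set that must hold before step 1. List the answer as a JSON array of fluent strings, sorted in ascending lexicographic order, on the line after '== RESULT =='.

Work backward from the goal:
  through step 2 (stack(f,g)): drop {handempty, on(f,g)}, keep {on(g,c)}, require {clear(g), holding(f)}
    → {clear(g), holding(f), on(g,c)}
  through step 1 (unstack(f,a)): drop {holding(f)}, keep {clear(g), on(g,c)}, require {clear(f), handempty, on(f,a)}
    → {clear(f), clear(g), handempty, on(f,a), on(g,c)}

== RESULT ==
["clear(f)", "clear(g)", "handempty", "on(f,a)", "on(g,c)"]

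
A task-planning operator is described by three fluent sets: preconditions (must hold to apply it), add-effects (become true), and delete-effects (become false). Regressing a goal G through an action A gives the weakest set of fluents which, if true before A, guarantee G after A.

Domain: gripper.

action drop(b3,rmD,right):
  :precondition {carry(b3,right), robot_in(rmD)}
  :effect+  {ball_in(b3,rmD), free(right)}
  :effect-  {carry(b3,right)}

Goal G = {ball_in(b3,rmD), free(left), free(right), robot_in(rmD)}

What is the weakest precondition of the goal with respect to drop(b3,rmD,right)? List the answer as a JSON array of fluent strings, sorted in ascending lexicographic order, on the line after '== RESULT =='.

Compute (G \ add) ∪ pre:
  G ∩ del = {}  (empty — regression defined)
  G \ add = {ball_in(b3,rmD), free(left), free(right), robot_in(rmD)} \ {ball_in(b3,rmD), free(right)} = {free(left), robot_in(rmD)}
  ∪ pre   = {free(left), robot_in(rmD)} ∪ {carry(b3,right), robot_in(rmD)}
          = {carry(b3,right), free(left), robot_in(rmD)}

== RESULT ==
["carry(b3,right)", "free(left)", "robot_in(rmD)"]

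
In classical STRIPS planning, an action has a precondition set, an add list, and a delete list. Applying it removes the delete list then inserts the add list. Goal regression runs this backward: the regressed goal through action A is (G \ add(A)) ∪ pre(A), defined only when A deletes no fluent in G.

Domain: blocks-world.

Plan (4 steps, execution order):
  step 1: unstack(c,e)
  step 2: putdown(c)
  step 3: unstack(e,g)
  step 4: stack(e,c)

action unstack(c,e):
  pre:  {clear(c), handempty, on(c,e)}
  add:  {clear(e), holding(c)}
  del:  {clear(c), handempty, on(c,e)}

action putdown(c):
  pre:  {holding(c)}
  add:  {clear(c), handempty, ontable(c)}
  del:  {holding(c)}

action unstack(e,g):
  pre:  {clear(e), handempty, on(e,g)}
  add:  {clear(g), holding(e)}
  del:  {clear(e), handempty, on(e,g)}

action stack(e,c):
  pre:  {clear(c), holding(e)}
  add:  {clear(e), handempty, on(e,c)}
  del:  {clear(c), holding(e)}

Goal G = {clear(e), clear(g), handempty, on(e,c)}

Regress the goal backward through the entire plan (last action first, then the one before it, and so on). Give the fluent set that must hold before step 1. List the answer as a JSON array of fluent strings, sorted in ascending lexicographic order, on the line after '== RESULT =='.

Regress step by step:
  through step 4 (stack(e,c)): drop {clear(e), handempty, on(e,c)}, keep {clear(g)}, require {clear(c), holding(e)}
    → {clear(c), clear(g), holding(e)}
  through step 3 (unstack(e,g)): drop {clear(g), holding(e)}, keep {clear(c)}, require {clear(e), handempty, on(e,g)}
    → {clear(c), clear(e), handempty, on(e,g)}
  through step 2 (putdown(c)): drop {clear(c), handempty}, keep {clear(e), on(e,g)}, require {holding(c)}
    → {clear(e), holding(c), on(e,g)}
  through step 1 (unstack(c,e)): drop {clear(e), holding(c)}, keep {on(e,g)}, require {clear(c), handempty, on(c,e)}
    → {clear(c), handempty, on(c,e), on(e,g)}

== RESULT ==
["clear(c)", "handempty", "on(c,e)", "on(e,g)"]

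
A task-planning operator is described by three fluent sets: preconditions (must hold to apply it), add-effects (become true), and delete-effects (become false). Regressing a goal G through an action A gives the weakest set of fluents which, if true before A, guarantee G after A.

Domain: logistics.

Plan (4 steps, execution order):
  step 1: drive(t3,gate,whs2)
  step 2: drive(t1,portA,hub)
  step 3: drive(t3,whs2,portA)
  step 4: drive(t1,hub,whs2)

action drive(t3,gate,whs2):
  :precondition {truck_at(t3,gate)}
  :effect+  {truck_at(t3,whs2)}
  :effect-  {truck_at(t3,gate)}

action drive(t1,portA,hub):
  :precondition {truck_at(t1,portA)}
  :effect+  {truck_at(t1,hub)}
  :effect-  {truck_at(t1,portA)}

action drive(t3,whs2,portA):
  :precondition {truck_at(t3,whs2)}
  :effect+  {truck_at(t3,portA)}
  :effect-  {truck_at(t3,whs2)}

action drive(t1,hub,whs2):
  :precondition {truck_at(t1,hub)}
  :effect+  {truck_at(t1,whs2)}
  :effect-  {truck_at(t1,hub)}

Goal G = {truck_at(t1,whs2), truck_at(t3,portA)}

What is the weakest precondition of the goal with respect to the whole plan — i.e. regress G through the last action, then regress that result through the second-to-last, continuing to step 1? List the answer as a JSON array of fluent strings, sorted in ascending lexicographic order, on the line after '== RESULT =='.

Work backward from the goal:
  through step 4 (drive(t1,hub,whs2)): drop {truck_at(t1,whs2)}, keep {truck_at(t3,portA)}, require {truck_at(t1,hub)}
    → {truck_at(t1,hub), truck_at(t3,portA)}
  through step 3 (drive(t3,whs2,portA)): drop {truck_at(t3,portA)}, keep {truck_at(t1,hub)}, require {truck_at(t3,whs2)}
    → {truck_at(t1,hub), truck_at(t3,whs2)}
  through step 2 (drive(t1,portA,hub)): drop {truck_at(t1,hub)}, keep {truck_at(t3,whs2)}, require {truck_at(t1,portA)}
    → {truck_at(t1,portA), truck_at(t3,whs2)}
  through step 1 (drive(t3,gate,whs2)): drop {truck_at(t3,whs2)}, keep {truck_at(t1,portA)}, require {truck_at(t3,gate)}
    → {truck_at(t1,portA), truck_at(t3,gate)}

== RESULT ==
["truck_at(t1,portA)", "truck_at(t3,gate)"]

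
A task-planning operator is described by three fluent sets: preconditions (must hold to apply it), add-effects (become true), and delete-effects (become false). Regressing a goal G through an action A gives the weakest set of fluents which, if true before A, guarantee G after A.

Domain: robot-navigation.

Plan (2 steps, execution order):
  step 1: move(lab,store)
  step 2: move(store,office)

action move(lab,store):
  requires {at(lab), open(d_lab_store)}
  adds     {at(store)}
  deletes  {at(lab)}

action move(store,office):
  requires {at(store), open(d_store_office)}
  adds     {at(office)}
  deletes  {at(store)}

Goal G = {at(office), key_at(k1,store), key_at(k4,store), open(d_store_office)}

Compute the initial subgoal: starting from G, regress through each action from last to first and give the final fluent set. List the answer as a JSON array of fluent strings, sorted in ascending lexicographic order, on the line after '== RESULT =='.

Regress step by step:
  through step 2 (move(store,office)): drop {at(office)}, keep {key_at(k1,store), key_at(k4,store), open(d_store_office)}, require {at(store), open(d_store_office)}
    → {at(store), key_at(k1,store), key_at(k4,store), open(d_store_office)}
  through step 1 (move(lab,store)): drop {at(store)}, keep {key_at(k1,store), key_at(k4,store), open(d_store_office)}, require {at(lab), open(d_lab_store)}
    → {at(lab), key_at(k1,store), key_at(k4,store), open(d_lab_store), open(d_store_office)}

== RESULT ==
["at(lab)", "key_at(k1,store)", "key_at(k4,store)", "open(d_lab_store)", "open(d_store_office)"]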